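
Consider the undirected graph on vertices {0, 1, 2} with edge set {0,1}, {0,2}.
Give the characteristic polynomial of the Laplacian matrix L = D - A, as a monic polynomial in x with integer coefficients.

Each diagonal entry of L is the vertex degree and each off-diagonal entry is -1 where an edge is present, 0 otherwise; in the order [0, 1, 2] the diagonal is [2, 1, 1]. L has integer entries, so p(x) = det(xI - L) has integer coefficients. Expanding the determinant yields x^3 - 4x^2 + 3x. The constant term is 0 because L is singular (the all-ones vector lies in its kernel). By the matrix-tree theorem the graph has (1/3) * product of the nonzero eigenvalues = 1 spanning tree. The largest eigenvalue, 3, is at most the vertex count 3.

x^3 - 4x^2 + 3x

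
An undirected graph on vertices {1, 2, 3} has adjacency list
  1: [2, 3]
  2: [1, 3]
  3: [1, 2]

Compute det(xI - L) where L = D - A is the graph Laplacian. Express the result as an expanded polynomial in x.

Reading degrees in the order [1, 2, 3] gives [2, 2, 2]; set D = diag(2, 2, 2) and form L = D - A. L has integer entries, so p(x) = det(xI - L) has integer coefficients. Expanding the determinant yields x^3 - 6x^2 + 9x. The constant term is 0 because L is singular (the all-ones vector lies in its kernel). The largest eigenvalue, 3, is at most the vertex count 3.

x^3 - 6x^2 + 9x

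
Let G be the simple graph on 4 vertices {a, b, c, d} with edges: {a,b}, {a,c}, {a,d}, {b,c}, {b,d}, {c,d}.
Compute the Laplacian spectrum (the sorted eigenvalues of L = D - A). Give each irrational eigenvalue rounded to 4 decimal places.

Reading degrees in the order [a, b, c, d] gives [3, 3, 3, 3]; set D = diag(3, 3, 3, 3) and form L = D - A. The multiplicity of 0 as a Laplacian eigenvalue equals the number of connected components. The single zero eigenvalue shows the graph is connected. By the matrix-tree theorem the graph has (1/4) * product of the nonzero eigenvalues = 16 spanning trees.

[0, 4, 4, 4]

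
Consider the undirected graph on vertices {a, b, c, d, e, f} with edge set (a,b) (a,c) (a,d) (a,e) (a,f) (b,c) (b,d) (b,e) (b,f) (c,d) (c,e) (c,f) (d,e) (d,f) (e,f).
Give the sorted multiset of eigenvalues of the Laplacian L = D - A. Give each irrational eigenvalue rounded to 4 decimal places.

[0, 6, 6, 6, 6, 6]

Reading degrees in the order [a, b, c, d, e, f] gives [5, 5, 5, 5, 5, 5]; set D = diag(5, 5, 5, 5, 5, 5) and form L = D - A. Diagonalising L (or applying a numerical eigensolver to the 6x6 matrix) gives the spectrum above. The single zero eigenvalue shows the graph is connected.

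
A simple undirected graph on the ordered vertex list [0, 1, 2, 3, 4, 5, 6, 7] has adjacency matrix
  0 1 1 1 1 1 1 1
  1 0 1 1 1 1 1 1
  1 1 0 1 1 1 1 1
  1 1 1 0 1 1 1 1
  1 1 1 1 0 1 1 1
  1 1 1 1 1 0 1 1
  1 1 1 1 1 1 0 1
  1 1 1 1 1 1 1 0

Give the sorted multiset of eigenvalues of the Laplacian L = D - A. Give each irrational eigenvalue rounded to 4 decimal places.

[0, 8, 8, 8, 8, 8, 8, 8]

Each diagonal entry of L is the vertex degree and each off-diagonal entry is -1 where an edge is present, 0 otherwise; in the order [0, 1, 2, 3, 4, 5, 6, 7] the diagonal is [7, 7, 7, 7, 7, 7, 7, 7]. L is symmetric positive semidefinite, so every eigenvalue is real and nonnegative. The single zero eigenvalue shows the graph is connected. The largest eigenvalue, 8, is at most the vertex count 8. By the matrix-tree theorem the graph has (1/8) * product of the nonzero eigenvalues = 262144 spanning trees.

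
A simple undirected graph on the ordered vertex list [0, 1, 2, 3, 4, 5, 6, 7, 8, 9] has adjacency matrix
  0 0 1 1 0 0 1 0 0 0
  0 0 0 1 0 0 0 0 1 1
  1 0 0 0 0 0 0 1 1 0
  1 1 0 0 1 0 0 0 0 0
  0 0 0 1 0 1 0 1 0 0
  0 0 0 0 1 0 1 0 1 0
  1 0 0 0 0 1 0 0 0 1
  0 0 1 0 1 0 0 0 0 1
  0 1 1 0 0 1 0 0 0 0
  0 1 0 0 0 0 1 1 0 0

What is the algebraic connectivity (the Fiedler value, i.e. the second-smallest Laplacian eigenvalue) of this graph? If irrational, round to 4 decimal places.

Each diagonal entry of L is the vertex degree and each off-diagonal entry is -1 where an edge is present, 0 otherwise; in the order [0, 1, 2, 3, 4, 5, 6, 7, 8, 9] the diagonal is [3, 3, 3, 3, 3, 3, 3, 3, 3, 3]. The smallest Laplacian eigenvalue is always 0. The next one, lambda_2 = 2, measures how hard the graph is to disconnect: larger values mean better connectivity.

2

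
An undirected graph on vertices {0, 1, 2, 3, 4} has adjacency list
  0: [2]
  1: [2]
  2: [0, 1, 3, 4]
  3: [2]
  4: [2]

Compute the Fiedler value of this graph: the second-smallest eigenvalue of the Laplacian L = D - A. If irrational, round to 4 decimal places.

Reading degrees in the order [0, 1, 2, 3, 4] gives [1, 1, 4, 1, 1]; set D = diag(1, 1, 4, 1, 1) and form L = D - A. Computing the eigenvalues of L and sorting gives [0, 1, 1, 1, 5]. The Fiedler value lambda_2 = 1 is strictly positive, so the graph is connected. The largest eigenvalue, 5, is at most the vertex count 5. The eigenvalues sum to 8, which equals trace(L) = 2|E|.

1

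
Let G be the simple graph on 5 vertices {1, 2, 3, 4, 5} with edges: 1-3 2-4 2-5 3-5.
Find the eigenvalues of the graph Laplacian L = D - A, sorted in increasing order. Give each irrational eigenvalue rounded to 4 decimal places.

Each diagonal entry of L is the vertex degree and each off-diagonal entry is -1 where an edge is present, 0 otherwise; in the order [1, 2, 3, 4, 5] the diagonal is [1, 2, 2, 1, 2]. The multiplicity of 0 as a Laplacian eigenvalue equals the number of connected components. The largest eigenvalue, 3.6180, is at most the vertex count 5.

[0, 0.3820, 1.3820, 2.6180, 3.6180]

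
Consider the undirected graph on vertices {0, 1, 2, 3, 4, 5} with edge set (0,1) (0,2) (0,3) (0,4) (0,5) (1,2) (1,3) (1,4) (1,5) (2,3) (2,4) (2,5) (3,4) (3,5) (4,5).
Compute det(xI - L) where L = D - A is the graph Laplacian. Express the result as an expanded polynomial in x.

x^6 - 30x^5 + 360x^4 - 2160x^3 + 6480x^2 - 7776x

Reading degrees in the order [0, 1, 2, 3, 4, 5] gives [5, 5, 5, 5, 5, 5]; set D = diag(5, 5, 5, 5, 5, 5) and form L = D - A. L has integer entries, so p(x) = det(xI - L) has integer coefficients. Expanding the determinant yields x^6 - 30x^5 + 360x^4 - 2160x^3 + 6480x^2 - 7776x. Since p(0) = det(-L) = 0, x divides p(x).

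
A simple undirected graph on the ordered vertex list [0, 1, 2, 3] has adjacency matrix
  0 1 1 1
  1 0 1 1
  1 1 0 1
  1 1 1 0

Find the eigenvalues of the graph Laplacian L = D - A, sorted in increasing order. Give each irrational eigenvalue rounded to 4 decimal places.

Reading degrees in the order [0, 1, 2, 3] gives [3, 3, 3, 3]; set D = diag(3, 3, 3, 3) and form L = D - A. Since every row of L sums to 0, the all-ones vector is in the kernel and 0 is an eigenvalue. By the matrix-tree theorem the graph has (1/4) * product of the nonzero eigenvalues = 16 spanning trees.

[0, 4, 4, 4]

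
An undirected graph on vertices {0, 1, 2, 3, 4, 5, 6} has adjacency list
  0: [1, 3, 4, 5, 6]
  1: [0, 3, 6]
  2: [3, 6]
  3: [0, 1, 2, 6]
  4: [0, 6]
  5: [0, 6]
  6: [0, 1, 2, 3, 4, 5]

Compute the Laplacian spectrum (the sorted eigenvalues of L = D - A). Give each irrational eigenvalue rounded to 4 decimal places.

Each diagonal entry of L is the vertex degree and each off-diagonal entry is -1 where an edge is present, 0 otherwise; in the order [0, 1, 2, 3, 4, 5, 6] the diagonal is [5, 3, 2, 4, 2, 2, 6]. L is symmetric positive semidefinite, so every eigenvalue is real and nonnegative. By the matrix-tree theorem the graph has (1/7) * product of the nonzero eigenvalues = 236 spanning trees. The eigenvalues sum to 24, which equals trace(L) = 2|E|.

[0, 1.6314, 2, 2.4738, 4.7877, 6.1071, 7]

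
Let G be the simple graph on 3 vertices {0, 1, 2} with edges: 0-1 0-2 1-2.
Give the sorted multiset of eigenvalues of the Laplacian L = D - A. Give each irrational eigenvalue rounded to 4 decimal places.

Reading degrees in the order [0, 1, 2] gives [2, 2, 2]; set D = diag(2, 2, 2) and form L = D - A. Diagonalising L (or applying a numerical eigensolver to the 3x3 matrix) gives the spectrum above.

[0, 3, 3]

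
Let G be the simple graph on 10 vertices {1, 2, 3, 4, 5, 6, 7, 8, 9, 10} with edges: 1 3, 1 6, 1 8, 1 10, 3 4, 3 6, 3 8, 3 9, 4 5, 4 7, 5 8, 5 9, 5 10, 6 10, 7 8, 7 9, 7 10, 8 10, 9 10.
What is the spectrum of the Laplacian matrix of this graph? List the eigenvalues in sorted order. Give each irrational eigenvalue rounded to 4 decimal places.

[0, 0, 2.0132, 3.1617, 4, 4, 4.5435, 5.5854, 7.1011, 7.5951]

With the vertex order [1, 2, 3, 4, 5, 6, 7, 8, 9, 10], the degrees are [4, 0, 5, 3, 4, 3, 4, 5, 4, 6], giving D = diag(4, 0, 5, 3, 4, 3, 4, 5, 4, 6) and L = D - A. L is symmetric positive semidefinite, so every eigenvalue is real and nonnegative. The 2 zero eigenvalues correspond to the 2 connected components. There are 2 zeros in the spectrum, matching the 2 components.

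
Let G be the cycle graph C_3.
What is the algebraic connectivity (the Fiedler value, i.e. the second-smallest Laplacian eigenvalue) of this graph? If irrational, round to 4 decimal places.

The graph has 3 vertices and degree multiset [2, 2, 2]; D is the diagonal matrix of degrees and L = D - A. Computing the eigenvalues of L and sorting gives [0, 3, 3]. The Fiedler value lambda_2 = 3 is strictly positive, so the graph is connected. There is one zero in the spectrum, matching the 1 component.

3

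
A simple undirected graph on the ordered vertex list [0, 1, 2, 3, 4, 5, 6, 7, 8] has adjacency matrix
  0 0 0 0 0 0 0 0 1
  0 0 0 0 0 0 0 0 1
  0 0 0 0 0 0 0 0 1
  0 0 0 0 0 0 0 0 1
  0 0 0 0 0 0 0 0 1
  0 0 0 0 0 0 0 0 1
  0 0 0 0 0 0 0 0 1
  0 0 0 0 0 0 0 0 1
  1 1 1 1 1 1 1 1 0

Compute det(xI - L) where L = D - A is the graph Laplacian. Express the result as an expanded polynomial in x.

Reading degrees in the order [0, 1, 2, 3, 4, 5, 6, 7, 8] gives [1, 1, 1, 1, 1, 1, 1, 1, 8]; set D = diag(1, 1, 1, 1, 1, 1, 1, 1, 8) and form L = D - A. L has integer entries, so p(x) = det(xI - L) has integer coefficients. Expanding the determinant yields x^9 - 16x^8 + 84x^7 - 224x^6 + 350x^5 - 336x^4 + 196x^3 - 64x^2 + 9x. Since p(0) = det(-L) = 0, x divides p(x). There is one zero in the spectrum, matching the 1 component. The largest eigenvalue, 9, is at most the vertex count 9.

x^9 - 16x^8 + 84x^7 - 224x^6 + 350x^5 - 336x^4 + 196x^3 - 64x^2 + 9x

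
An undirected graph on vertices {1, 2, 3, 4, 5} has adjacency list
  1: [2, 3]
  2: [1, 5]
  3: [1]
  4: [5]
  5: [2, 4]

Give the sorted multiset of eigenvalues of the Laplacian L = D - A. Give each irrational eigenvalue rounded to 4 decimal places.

Each diagonal entry of L is the vertex degree and each off-diagonal entry is -1 where an edge is present, 0 otherwise; in the order [1, 2, 3, 4, 5] the diagonal is [2, 2, 1, 1, 2]. Since every row of L sums to 0, the all-ones vector is in the kernel and 0 is an eigenvalue. The single zero eigenvalue shows the graph is connected. The largest eigenvalue, 3.6180, is at most the vertex count 5.

[0, 0.3820, 1.3820, 2.6180, 3.6180]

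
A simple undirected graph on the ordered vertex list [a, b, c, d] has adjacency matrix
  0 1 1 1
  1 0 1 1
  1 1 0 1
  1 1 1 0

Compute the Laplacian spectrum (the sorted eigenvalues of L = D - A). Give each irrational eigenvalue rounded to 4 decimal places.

Reading degrees in the order [a, b, c, d] gives [3, 3, 3, 3]; set D = diag(3, 3, 3, 3) and form L = D - A. Diagonalising L (or applying a numerical eigensolver to the 4x4 matrix) gives the spectrum above. The single zero eigenvalue shows the graph is connected. By the matrix-tree theorem the graph has (1/4) * product of the nonzero eigenvalues = 16 spanning trees.

[0, 4, 4, 4]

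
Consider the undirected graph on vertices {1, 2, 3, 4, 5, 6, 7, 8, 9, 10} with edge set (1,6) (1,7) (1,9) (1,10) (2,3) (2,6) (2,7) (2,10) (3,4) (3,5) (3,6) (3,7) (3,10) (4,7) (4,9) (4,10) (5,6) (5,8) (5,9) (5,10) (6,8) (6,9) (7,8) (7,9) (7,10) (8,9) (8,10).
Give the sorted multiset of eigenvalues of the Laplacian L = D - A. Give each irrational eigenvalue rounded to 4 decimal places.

Reading degrees in the order [1, 2, 3, 4, 5, 6, 7, 8, 9, 10] gives [4, 4, 6, 4, 5, 6, 7, 5, 6, 7]; set D = diag(4, 4, 6, 4, 5, 6, 7, 5, 6, 7) and form L = D - A. Since every row of L sums to 0, the all-ones vector is in the kernel and 0 is an eigenvalue. The eigenvalues sum to 54, which equals trace(L) = 2|E|. The largest eigenvalue, 8.8509, is at most the vertex count 10.

[0, 3.4564, 3.6685, 3.9050, 5.4355, 6, 6.7599, 7.2603, 8.6634, 8.8509]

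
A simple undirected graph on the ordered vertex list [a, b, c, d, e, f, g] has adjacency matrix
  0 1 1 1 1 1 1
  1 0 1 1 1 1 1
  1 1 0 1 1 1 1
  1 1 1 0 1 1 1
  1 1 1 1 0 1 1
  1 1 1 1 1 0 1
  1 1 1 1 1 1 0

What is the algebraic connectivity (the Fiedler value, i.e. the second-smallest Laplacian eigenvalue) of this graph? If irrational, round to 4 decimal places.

7

Reading degrees in the order [a, b, c, d, e, f, g] gives [6, 6, 6, 6, 6, 6, 6]; set D = diag(6, 6, 6, 6, 6, 6, 6) and form L = D - A. The sorted Laplacian eigenvalues are [0, 7, 7, 7, 7, 7, 7]; the algebraic connectivity is the second entry, 7. There is one zero in the spectrum, matching the 1 component.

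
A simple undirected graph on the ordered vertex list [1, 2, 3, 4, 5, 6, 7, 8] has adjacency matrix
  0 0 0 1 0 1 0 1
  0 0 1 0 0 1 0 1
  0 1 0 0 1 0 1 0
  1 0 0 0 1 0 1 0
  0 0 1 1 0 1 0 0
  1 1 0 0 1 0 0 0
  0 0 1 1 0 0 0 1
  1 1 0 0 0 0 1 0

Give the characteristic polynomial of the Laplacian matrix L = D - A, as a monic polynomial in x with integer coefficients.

x^8 - 24x^7 + 240x^6 - 1296x^5 + 4080x^4 - 7488x^3 + 7424x^2 - 3072x

Reading degrees in the order [1, 2, 3, 4, 5, 6, 7, 8] gives [3, 3, 3, 3, 3, 3, 3, 3]; set D = diag(3, 3, 3, 3, 3, 3, 3, 3) and form L = D - A. The eigenvalues of L are [0, 2, 2, 2, 4, 4, 4, 6]; the characteristic polynomial is the product of (x - lambda_i), which multiplies out to x^8 - 24x^7 + 240x^6 - 1296x^5 + 4080x^4 - 7488x^3 + 7424x^2 - 3072x. The constant term is 0 because L is singular (the all-ones vector lies in its kernel). The eigenvalues sum to 24, which equals trace(L) = 2|E|. There is one zero in the spectrum, matching the 1 component.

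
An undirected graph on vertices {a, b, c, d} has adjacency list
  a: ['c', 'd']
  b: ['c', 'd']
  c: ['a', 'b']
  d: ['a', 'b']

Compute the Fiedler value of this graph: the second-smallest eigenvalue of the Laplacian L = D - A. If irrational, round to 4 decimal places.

2

Reading degrees in the order [a, b, c, d] gives [2, 2, 2, 2]; set D = diag(2, 2, 2, 2) and form L = D - A. The smallest Laplacian eigenvalue is always 0. The next one, lambda_2 = 2, measures how hard the graph is to disconnect: larger values mean better connectivity. There is one zero in the spectrum, matching the 1 component. The largest eigenvalue, 4, is at most the vertex count 4.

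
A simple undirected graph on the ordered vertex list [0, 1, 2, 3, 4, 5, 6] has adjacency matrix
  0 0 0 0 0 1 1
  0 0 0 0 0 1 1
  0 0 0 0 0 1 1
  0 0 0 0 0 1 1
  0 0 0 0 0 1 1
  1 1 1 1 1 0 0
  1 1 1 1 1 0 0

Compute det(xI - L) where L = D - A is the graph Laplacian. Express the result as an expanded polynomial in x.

x^7 - 20x^6 + 155x^5 - 600x^4 + 1240x^3 - 1312x^2 + 560x

Each diagonal entry of L is the vertex degree and each off-diagonal entry is -1 where an edge is present, 0 otherwise; in the order [0, 1, 2, 3, 4, 5, 6] the diagonal is [2, 2, 2, 2, 2, 5, 5]. L has integer entries, so p(x) = det(xI - L) has integer coefficients. Expanding the determinant yields x^7 - 20x^6 + 155x^5 - 600x^4 + 1240x^3 - 1312x^2 + 560x. Since p(0) = det(-L) = 0, x divides p(x). The eigenvalues sum to 20, which equals trace(L) = 2|E|.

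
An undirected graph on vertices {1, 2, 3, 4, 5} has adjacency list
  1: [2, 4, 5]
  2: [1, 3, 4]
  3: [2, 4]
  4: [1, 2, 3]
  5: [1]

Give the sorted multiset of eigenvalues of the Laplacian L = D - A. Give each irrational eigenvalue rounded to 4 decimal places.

Reading degrees in the order [1, 2, 3, 4, 5] gives [3, 3, 2, 3, 1]; set D = diag(3, 3, 2, 3, 1) and form L = D - A. The multiplicity of 0 as a Laplacian eigenvalue equals the number of connected components. The single zero eigenvalue shows the graph is connected. By the matrix-tree theorem the graph has (1/5) * product of the nonzero eigenvalues = 8 spanning trees.

[0, 0.8299, 2.6889, 4, 4.4812]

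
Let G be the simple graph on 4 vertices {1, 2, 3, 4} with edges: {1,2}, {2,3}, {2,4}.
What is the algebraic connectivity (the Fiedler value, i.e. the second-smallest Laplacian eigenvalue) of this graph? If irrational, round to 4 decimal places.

1

Reading degrees in the order [1, 2, 3, 4] gives [1, 3, 1, 1]; set D = diag(1, 3, 1, 1) and form L = D - A. Computing the eigenvalues of L and sorting gives [0, 1, 1, 4]. The Fiedler value lambda_2 = 1 is strictly positive, so the graph is connected.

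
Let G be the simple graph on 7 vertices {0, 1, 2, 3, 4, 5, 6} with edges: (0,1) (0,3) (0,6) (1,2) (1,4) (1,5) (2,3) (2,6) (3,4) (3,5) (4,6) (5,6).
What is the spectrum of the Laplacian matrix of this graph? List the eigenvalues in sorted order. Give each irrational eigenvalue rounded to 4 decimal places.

[0, 3, 3, 3, 4, 4, 7]

Reading degrees in the order [0, 1, 2, 3, 4, 5, 6] gives [3, 4, 3, 4, 3, 3, 4]; set D = diag(3, 4, 3, 4, 3, 3, 4) and form L = D - A. Since every row of L sums to 0, the all-ones vector is in the kernel and 0 is an eigenvalue. By the matrix-tree theorem the graph has (1/7) * product of the nonzero eigenvalues = 432 spanning trees. There is one zero in the spectrum, matching the 1 component.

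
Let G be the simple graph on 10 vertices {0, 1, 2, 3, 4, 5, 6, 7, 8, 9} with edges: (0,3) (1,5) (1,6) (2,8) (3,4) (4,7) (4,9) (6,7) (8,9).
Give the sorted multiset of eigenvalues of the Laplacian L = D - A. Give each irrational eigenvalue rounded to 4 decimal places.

Each diagonal entry of L is the vertex degree and each off-diagonal entry is -1 where an edge is present, 0 otherwise; in the order [0, 1, 2, 3, 4, 5, 6, 7, 8, 9] the diagonal is [1, 2, 1, 2, 3, 1, 2, 2, 2, 2]. The multiplicity of 0 as a Laplacian eigenvalue equals the number of connected components. The eigenvalues sum to 18, which equals trace(L) = 2|E|.

[0, 0.1479, 0.2814, 0.7873, 1.2931, 2, 2.4631, 3.0926, 3.4687, 4.4659]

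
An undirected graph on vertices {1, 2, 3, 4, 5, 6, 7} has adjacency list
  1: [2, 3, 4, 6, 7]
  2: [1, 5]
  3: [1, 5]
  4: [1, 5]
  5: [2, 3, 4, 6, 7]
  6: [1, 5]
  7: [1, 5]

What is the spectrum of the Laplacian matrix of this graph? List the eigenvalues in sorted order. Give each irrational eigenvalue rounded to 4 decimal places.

With the vertex order [1, 2, 3, 4, 5, 6, 7], the degrees are [5, 2, 2, 2, 5, 2, 2], giving D = diag(5, 2, 2, 2, 5, 2, 2) and L = D - A. Since every row of L sums to 0, the all-ones vector is in the kernel and 0 is an eigenvalue. The single zero eigenvalue shows the graph is connected.

[0, 2, 2, 2, 2, 5, 7]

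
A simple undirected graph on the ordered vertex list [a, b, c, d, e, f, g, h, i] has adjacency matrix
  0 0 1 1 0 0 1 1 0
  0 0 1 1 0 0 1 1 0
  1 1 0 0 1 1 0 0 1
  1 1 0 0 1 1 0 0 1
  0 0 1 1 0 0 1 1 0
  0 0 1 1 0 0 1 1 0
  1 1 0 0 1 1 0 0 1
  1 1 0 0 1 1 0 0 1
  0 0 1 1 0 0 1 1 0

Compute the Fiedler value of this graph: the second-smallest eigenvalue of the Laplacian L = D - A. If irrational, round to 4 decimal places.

4

Reading degrees in the order [a, b, c, d, e, f, g, h, i] gives [4, 4, 5, 5, 4, 4, 5, 5, 4]; set D = diag(4, 4, 5, 5, 4, 4, 5, 5, 4) and form L = D - A. Computing the eigenvalues of L and sorting gives [0, 4, 4, 4, 4, 5, 5, 5, 9]. The Fiedler value lambda_2 = 4 is strictly positive, so the graph is connected. The eigenvalues sum to 40, which equals trace(L) = 2|E|.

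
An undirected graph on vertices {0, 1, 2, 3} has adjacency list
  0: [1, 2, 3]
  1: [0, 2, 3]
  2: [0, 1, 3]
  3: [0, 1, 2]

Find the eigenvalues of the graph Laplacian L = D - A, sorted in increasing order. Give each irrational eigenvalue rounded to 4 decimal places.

With the vertex order [0, 1, 2, 3], the degrees are [3, 3, 3, 3], giving D = diag(3, 3, 3, 3) and L = D - A. The multiplicity of 0 as a Laplacian eigenvalue equals the number of connected components. The single zero eigenvalue shows the graph is connected. There is one zero in the spectrum, matching the 1 component.

[0, 4, 4, 4]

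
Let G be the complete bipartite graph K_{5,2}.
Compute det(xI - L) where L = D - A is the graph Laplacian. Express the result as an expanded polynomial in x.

x^7 - 20x^6 + 155x^5 - 600x^4 + 1240x^3 - 1312x^2 + 560x

The graph has 7 vertices and degree multiset [5, 5, 2, 2, 2, 2, 2]; D is the diagonal matrix of degrees and L = D - A. The eigenvalues of L are [0, 2, 2, 2, 2, 5, 7]; the characteristic polynomial is the product of (x - lambda_i), which multiplies out to x^7 - 20x^6 + 155x^5 - 600x^4 + 1240x^3 - 1312x^2 + 560x. The coefficient of x^6 equals -trace(L) = -20, matching the sum of degrees. The eigenvalues sum to 20, which equals trace(L) = 2|E|.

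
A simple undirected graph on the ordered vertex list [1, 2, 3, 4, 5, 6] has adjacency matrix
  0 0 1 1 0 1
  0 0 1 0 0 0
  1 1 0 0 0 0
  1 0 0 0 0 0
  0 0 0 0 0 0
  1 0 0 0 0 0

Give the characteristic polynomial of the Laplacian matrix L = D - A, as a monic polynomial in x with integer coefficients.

With the vertex order [1, 2, 3, 4, 5, 6], the degrees are [3, 1, 2, 1, 0, 1], giving D = diag(3, 1, 2, 1, 0, 1) and L = D - A. Computing det(xI - L) by cofactor expansion (or equivalently via sum-over-permutations) gives x^6 - 8x^5 + 20x^4 - 18x^3 + 5x^2. The coefficient of x^5 equals -trace(L) = -8, matching the sum of degrees. The largest eigenvalue, 4.1701, is at most the vertex count 6. The eigenvalues sum to 8, which equals trace(L) = 2|E|.

x^6 - 8x^5 + 20x^4 - 18x^3 + 5x^2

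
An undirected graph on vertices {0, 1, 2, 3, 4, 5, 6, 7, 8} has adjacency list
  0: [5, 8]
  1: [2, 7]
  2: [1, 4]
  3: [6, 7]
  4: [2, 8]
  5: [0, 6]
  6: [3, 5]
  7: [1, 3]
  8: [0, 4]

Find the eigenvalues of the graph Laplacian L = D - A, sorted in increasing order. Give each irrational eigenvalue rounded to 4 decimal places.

[0, 0.4679, 0.4679, 1.6527, 1.6527, 3, 3, 3.8794, 3.8794]

Each diagonal entry of L is the vertex degree and each off-diagonal entry is -1 where an edge is present, 0 otherwise; in the order [0, 1, 2, 3, 4, 5, 6, 7, 8] the diagonal is [2, 2, 2, 2, 2, 2, 2, 2, 2]. L is symmetric positive semidefinite, so every eigenvalue is real and nonnegative.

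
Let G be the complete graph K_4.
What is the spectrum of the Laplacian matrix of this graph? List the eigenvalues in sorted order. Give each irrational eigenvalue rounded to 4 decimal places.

[0, 4, 4, 4]

The graph has 4 vertices and degree multiset [3, 3, 3, 3]; D is the diagonal matrix of degrees and L = D - A. Since every row of L sums to 0, the all-ones vector is in the kernel and 0 is an eigenvalue. The single zero eigenvalue shows the graph is connected. The eigenvalues sum to 12, which equals trace(L) = 2|E|.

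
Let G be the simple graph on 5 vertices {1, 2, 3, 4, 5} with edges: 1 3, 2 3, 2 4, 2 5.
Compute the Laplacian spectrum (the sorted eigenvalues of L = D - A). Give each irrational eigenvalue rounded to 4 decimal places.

Each diagonal entry of L is the vertex degree and each off-diagonal entry is -1 where an edge is present, 0 otherwise; in the order [1, 2, 3, 4, 5] the diagonal is [1, 3, 2, 1, 1]. L is symmetric positive semidefinite, so every eigenvalue is real and nonnegative. The single zero eigenvalue shows the graph is connected. By the matrix-tree theorem the graph has (1/5) * product of the nonzero eigenvalues = 1 spanning tree. The eigenvalues sum to 8, which equals trace(L) = 2|E|.

[0, 0.5188, 1, 2.3111, 4.1701]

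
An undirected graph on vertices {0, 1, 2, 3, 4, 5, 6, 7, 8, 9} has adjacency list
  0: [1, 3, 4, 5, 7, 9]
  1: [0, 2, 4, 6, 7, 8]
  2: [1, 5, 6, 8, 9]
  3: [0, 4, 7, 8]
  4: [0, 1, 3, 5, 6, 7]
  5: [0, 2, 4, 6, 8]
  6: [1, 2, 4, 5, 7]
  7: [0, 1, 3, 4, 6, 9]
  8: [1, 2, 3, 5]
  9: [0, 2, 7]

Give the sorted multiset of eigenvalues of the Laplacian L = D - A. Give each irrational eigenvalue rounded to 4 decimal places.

[0, 2.6956, 3.2266, 3.7211, 5.1514, 5.7280, 6.3690, 7.2708, 7.5402, 8.2973]

Each diagonal entry of L is the vertex degree and each off-diagonal entry is -1 where an edge is present, 0 otherwise; in the order [0, 1, 2, 3, 4, 5, 6, 7, 8, 9] the diagonal is [6, 6, 5, 4, 6, 5, 5, 6, 4, 3]. Diagonalising L (or applying a numerical eigensolver to the 10x10 matrix) gives the spectrum above. The largest eigenvalue, 8.2973, is at most the vertex count 10.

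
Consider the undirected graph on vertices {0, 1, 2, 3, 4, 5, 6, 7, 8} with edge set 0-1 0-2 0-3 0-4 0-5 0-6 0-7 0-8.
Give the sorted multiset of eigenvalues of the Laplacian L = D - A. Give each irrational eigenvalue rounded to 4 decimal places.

[0, 1, 1, 1, 1, 1, 1, 1, 9]

With the vertex order [0, 1, 2, 3, 4, 5, 6, 7, 8], the degrees are [8, 1, 1, 1, 1, 1, 1, 1, 1], giving D = diag(8, 1, 1, 1, 1, 1, 1, 1, 1) and L = D - A. Since every row of L sums to 0, the all-ones vector is in the kernel and 0 is an eigenvalue. The single zero eigenvalue shows the graph is connected. By the matrix-tree theorem the graph has (1/9) * product of the nonzero eigenvalues = 1 spanning tree.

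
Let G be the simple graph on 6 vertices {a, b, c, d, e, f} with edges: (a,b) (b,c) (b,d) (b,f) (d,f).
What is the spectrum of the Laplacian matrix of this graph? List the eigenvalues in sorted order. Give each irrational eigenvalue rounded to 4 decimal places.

[0, 0, 1, 1, 3, 5]

Each diagonal entry of L is the vertex degree and each off-diagonal entry is -1 where an edge is present, 0 otherwise; in the order [a, b, c, d, e, f] the diagonal is [1, 4, 1, 2, 0, 2]. L is symmetric positive semidefinite, so every eigenvalue is real and nonnegative. The 2 zero eigenvalues correspond to the 2 connected components. The largest eigenvalue, 5, is at most the vertex count 6.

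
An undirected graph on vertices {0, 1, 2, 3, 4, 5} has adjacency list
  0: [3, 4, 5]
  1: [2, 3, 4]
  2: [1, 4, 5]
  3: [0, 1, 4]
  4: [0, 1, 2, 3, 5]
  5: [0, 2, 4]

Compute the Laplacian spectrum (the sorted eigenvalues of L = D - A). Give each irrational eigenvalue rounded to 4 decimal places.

With the vertex order [0, 1, 2, 3, 4, 5], the degrees are [3, 3, 3, 3, 5, 3], giving D = diag(3, 3, 3, 3, 5, 3) and L = D - A. The multiplicity of 0 as a Laplacian eigenvalue equals the number of connected components. There is one zero in the spectrum, matching the 1 component.

[0, 2.3820, 2.3820, 4.6180, 4.6180, 6]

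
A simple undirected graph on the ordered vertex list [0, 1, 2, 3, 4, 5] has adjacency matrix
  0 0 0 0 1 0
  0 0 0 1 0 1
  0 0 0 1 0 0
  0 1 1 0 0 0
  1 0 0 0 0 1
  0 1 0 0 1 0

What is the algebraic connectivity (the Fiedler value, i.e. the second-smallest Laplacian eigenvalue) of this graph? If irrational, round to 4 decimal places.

Each diagonal entry of L is the vertex degree and each off-diagonal entry is -1 where an edge is present, 0 otherwise; in the order [0, 1, 2, 3, 4, 5] the diagonal is [1, 2, 1, 2, 2, 2]. The sorted Laplacian eigenvalues are [0, 0.2679, 1, 2, 3, 3.7321]; the algebraic connectivity is the second entry, 0.2679. There is one zero in the spectrum, matching the 1 component. The eigenvalues sum to 10, which equals trace(L) = 2|E|.

0.2679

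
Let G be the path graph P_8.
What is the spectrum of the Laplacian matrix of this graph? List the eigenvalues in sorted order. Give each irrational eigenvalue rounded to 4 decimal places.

[0, 0.1522, 0.5858, 1.2346, 2, 2.7654, 3.4142, 3.8478]

The graph has 8 vertices and degree multiset [2, 2, 2, 2, 2, 2, 1, 1]; D is the diagonal matrix of degrees and L = D - A. The multiplicity of 0 as a Laplacian eigenvalue equals the number of connected components. The single zero eigenvalue shows the graph is connected.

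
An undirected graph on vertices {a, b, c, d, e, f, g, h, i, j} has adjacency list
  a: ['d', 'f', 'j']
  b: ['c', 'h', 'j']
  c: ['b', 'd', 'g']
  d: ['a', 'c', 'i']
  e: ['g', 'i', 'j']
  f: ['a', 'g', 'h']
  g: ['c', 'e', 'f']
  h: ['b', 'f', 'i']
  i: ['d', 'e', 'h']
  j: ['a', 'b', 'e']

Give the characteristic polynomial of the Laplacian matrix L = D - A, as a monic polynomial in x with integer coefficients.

x^10 - 30x^9 + 390x^8 - 2880x^7 + 13305x^6 - 39882x^5 + 77640x^4 - 94800x^3 + 66000x^2 - 20000x

With the vertex order [a, b, c, d, e, f, g, h, i, j], the degrees are [3, 3, 3, 3, 3, 3, 3, 3, 3, 3], giving D = diag(3, 3, 3, 3, 3, 3, 3, 3, 3, 3) and L = D - A. The eigenvalues of L are [0, 2, 2, 2, 2, 2, 5, 5, 5, 5]; the characteristic polynomial is the product of (x - lambda_i), which multiplies out to x^10 - 30x^9 + 390x^8 - 2880x^7 + 13305x^6 - 39882x^5 + 77640x^4 - 94800x^3 + 66000x^2 - 20000x. Since p(0) = det(-L) = 0, x divides p(x).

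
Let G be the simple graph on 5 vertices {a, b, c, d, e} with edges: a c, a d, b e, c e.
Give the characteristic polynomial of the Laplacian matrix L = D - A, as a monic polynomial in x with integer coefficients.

With the vertex order [a, b, c, d, e], the degrees are [2, 1, 2, 1, 2], giving D = diag(2, 1, 2, 1, 2) and L = D - A. Computing det(xI - L) by cofactor expansion (or equivalently via sum-over-permutations) gives x^5 - 8x^4 + 21x^3 - 20x^2 + 5x. The constant term is 0 because L is singular (the all-ones vector lies in its kernel).

x^5 - 8x^4 + 21x^3 - 20x^2 + 5x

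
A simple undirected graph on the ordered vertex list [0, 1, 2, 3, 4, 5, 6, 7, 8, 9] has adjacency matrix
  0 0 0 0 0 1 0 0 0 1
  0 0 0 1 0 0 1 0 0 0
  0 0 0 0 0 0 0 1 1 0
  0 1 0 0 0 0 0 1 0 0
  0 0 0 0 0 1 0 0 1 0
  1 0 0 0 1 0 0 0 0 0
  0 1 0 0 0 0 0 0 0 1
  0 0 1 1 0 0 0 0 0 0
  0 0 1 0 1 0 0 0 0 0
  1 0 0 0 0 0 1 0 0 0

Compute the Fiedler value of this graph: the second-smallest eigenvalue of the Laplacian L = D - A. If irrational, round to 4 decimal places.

Reading degrees in the order [0, 1, 2, 3, 4, 5, 6, 7, 8, 9] gives [2, 2, 2, 2, 2, 2, 2, 2, 2, 2]; set D = diag(2, 2, 2, 2, 2, 2, 2, 2, 2, 2) and form L = D - A. The sorted Laplacian eigenvalues are [0, 0.3820, 0.3820, 1.3820, 1.3820, 2.6180, 2.6180, 3.6180, 3.6180, 4]; the algebraic connectivity is the second entry, 0.3820. By the matrix-tree theorem the graph has (1/10) * product of the nonzero eigenvalues = 10 spanning trees.

0.3820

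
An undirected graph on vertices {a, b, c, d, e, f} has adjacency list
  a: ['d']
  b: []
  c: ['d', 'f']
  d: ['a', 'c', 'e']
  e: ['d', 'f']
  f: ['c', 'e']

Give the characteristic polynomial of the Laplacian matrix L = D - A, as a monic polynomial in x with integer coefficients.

x^6 - 10x^5 + 34x^4 - 46x^3 + 20x^2

Reading degrees in the order [a, b, c, d, e, f] gives [1, 0, 2, 3, 2, 2]; set D = diag(1, 0, 2, 3, 2, 2) and form L = D - A. L has integer entries, so p(x) = det(xI - L) has integer coefficients. Expanding the determinant yields x^6 - 10x^5 + 34x^4 - 46x^3 + 20x^2. The constant term is 0 because L is singular (the all-ones vector lies in its kernel). The eigenvalues sum to 10, which equals trace(L) = 2|E|. The largest eigenvalue, 4.4812, is at most the vertex count 6.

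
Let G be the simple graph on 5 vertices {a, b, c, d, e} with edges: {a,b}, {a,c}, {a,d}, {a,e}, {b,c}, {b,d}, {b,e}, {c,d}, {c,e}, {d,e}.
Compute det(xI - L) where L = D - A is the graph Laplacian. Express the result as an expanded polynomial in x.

x^5 - 20x^4 + 150x^3 - 500x^2 + 625x

Reading degrees in the order [a, b, c, d, e] gives [4, 4, 4, 4, 4]; set D = diag(4, 4, 4, 4, 4) and form L = D - A. L has integer entries, so p(x) = det(xI - L) has integer coefficients. Expanding the determinant yields x^5 - 20x^4 + 150x^3 - 500x^2 + 625x. Since p(0) = det(-L) = 0, x divides p(x). The largest eigenvalue, 5, is at most the vertex count 5.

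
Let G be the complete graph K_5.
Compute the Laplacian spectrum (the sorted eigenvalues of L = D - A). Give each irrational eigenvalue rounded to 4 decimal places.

The graph has 5 vertices and degree multiset [4, 4, 4, 4, 4]; D is the diagonal matrix of degrees and L = D - A. L is symmetric positive semidefinite, so every eigenvalue is real and nonnegative. The single zero eigenvalue shows the graph is connected. The largest eigenvalue, 5, is at most the vertex count 5. By the matrix-tree theorem the graph has (1/5) * product of the nonzero eigenvalues = 125 spanning trees.

[0, 5, 5, 5, 5]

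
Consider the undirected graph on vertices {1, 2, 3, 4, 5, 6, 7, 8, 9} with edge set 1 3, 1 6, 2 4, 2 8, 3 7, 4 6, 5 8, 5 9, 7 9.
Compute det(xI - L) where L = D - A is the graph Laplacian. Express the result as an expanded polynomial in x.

x^9 - 18x^8 + 135x^7 - 546x^6 + 1287x^5 - 1782x^4 + 1386x^3 - 540x^2 + 81x

Each diagonal entry of L is the vertex degree and each off-diagonal entry is -1 where an edge is present, 0 otherwise; in the order [1, 2, 3, 4, 5, 6, 7, 8, 9] the diagonal is [2, 2, 2, 2, 2, 2, 2, 2, 2]. Computing det(xI - L) by cofactor expansion (or equivalently via sum-over-permutations) gives x^9 - 18x^8 + 135x^7 - 546x^6 + 1287x^5 - 1782x^4 + 1386x^3 - 540x^2 + 81x. Since p(0) = det(-L) = 0, x divides p(x). By the matrix-tree theorem the graph has (1/9) * product of the nonzero eigenvalues = 9 spanning trees.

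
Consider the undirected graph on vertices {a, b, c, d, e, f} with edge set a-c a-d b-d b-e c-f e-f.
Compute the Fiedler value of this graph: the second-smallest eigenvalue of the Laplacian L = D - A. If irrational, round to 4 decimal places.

1

Each diagonal entry of L is the vertex degree and each off-diagonal entry is -1 where an edge is present, 0 otherwise; in the order [a, b, c, d, e, f] the diagonal is [2, 2, 2, 2, 2, 2]. The sorted Laplacian eigenvalues are [0, 1, 1, 3, 3, 4]; the algebraic connectivity is the second entry, 1.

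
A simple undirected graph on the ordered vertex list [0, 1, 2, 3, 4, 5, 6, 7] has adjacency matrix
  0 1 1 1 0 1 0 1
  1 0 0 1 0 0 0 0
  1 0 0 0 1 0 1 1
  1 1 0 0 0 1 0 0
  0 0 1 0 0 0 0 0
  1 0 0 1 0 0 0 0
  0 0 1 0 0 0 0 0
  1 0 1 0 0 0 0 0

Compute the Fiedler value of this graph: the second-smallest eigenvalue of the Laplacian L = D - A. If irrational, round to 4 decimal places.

With the vertex order [0, 1, 2, 3, 4, 5, 6, 7], the degrees are [5, 2, 4, 3, 1, 2, 1, 2], giving D = diag(5, 2, 4, 3, 1, 2, 1, 2) and L = D - A. The smallest Laplacian eigenvalue is always 0. The next one, lambda_2 = 0.5069, measures how hard the graph is to disconnect: larger values mean better connectivity. The largest eigenvalue, 6.1877, is at most the vertex count 8.

0.5069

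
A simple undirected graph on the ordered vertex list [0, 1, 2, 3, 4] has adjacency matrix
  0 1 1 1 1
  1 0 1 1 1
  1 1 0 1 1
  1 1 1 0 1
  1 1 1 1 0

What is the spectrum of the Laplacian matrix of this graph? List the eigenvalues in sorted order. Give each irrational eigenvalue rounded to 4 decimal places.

Reading degrees in the order [0, 1, 2, 3, 4] gives [4, 4, 4, 4, 4]; set D = diag(4, 4, 4, 4, 4) and form L = D - A. Diagonalising L (or applying a numerical eigensolver to the 5x5 matrix) gives the spectrum above. The eigenvalues sum to 20, which equals trace(L) = 2|E|.

[0, 5, 5, 5, 5]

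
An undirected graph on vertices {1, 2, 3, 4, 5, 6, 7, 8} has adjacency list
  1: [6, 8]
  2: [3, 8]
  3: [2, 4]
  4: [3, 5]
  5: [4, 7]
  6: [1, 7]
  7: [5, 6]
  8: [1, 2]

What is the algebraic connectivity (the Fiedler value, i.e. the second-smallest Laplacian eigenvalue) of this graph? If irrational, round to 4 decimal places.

Each diagonal entry of L is the vertex degree and each off-diagonal entry is -1 where an edge is present, 0 otherwise; in the order [1, 2, 3, 4, 5, 6, 7, 8] the diagonal is [2, 2, 2, 2, 2, 2, 2, 2]. The smallest Laplacian eigenvalue is always 0. The next one, lambda_2 = 0.5858, measures how hard the graph is to disconnect: larger values mean better connectivity. By the matrix-tree theorem the graph has (1/8) * product of the nonzero eigenvalues = 8 spanning trees.

0.5858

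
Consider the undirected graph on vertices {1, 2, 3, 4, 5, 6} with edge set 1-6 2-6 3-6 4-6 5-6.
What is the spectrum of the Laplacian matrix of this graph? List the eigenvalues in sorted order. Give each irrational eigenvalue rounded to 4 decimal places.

[0, 1, 1, 1, 1, 6]

Each diagonal entry of L is the vertex degree and each off-diagonal entry is -1 where an edge is present, 0 otherwise; in the order [1, 2, 3, 4, 5, 6] the diagonal is [1, 1, 1, 1, 1, 5]. Diagonalising L (or applying a numerical eigensolver to the 6x6 matrix) gives the spectrum above. The single zero eigenvalue shows the graph is connected. The largest eigenvalue, 6, is at most the vertex count 6. By the matrix-tree theorem the graph has (1/6) * product of the nonzero eigenvalues = 1 spanning tree.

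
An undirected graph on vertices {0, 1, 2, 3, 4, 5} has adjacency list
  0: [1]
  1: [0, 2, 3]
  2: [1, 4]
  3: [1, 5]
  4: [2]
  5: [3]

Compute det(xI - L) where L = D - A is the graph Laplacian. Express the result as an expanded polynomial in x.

x^6 - 10x^5 + 35x^4 - 52x^3 + 31x^2 - 6x

Reading degrees in the order [0, 1, 2, 3, 4, 5] gives [1, 3, 2, 2, 1, 1]; set D = diag(1, 3, 2, 2, 1, 1) and form L = D - A. L has integer entries, so p(x) = det(xI - L) has integer coefficients. Expanding the determinant yields x^6 - 10x^5 + 35x^4 - 52x^3 + 31x^2 - 6x. The constant term is 0 because L is singular (the all-ones vector lies in its kernel). By the matrix-tree theorem the graph has (1/6) * product of the nonzero eigenvalues = 1 spanning tree. The eigenvalues sum to 10, which equals trace(L) = 2|E|.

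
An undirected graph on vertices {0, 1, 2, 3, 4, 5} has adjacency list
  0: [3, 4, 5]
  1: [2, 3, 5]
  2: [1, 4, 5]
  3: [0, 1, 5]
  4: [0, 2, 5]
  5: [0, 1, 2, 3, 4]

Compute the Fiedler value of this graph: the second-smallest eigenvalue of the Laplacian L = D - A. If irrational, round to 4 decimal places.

With the vertex order [0, 1, 2, 3, 4, 5], the degrees are [3, 3, 3, 3, 3, 5], giving D = diag(3, 3, 3, 3, 3, 5) and L = D - A. The smallest Laplacian eigenvalue is always 0. The next one, lambda_2 = 2.3820, measures how hard the graph is to disconnect: larger values mean better connectivity. The eigenvalues sum to 20, which equals trace(L) = 2|E|.

2.3820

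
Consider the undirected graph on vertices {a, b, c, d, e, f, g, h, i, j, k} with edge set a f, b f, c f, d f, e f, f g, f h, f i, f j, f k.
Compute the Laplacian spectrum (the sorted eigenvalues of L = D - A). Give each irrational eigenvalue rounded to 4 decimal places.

[0, 1, 1, 1, 1, 1, 1, 1, 1, 1, 11]

Each diagonal entry of L is the vertex degree and each off-diagonal entry is -1 where an edge is present, 0 otherwise; in the order [a, b, c, d, e, f, g, h, i, j, k] the diagonal is [1, 1, 1, 1, 1, 10, 1, 1, 1, 1, 1]. Since every row of L sums to 0, the all-ones vector is in the kernel and 0 is an eigenvalue. The single zero eigenvalue shows the graph is connected. The largest eigenvalue, 11, is at most the vertex count 11. There is one zero in the spectrum, matching the 1 component.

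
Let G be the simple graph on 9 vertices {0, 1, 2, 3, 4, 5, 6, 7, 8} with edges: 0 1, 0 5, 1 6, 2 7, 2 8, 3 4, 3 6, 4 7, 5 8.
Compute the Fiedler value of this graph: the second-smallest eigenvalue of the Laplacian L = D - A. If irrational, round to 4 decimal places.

With the vertex order [0, 1, 2, 3, 4, 5, 6, 7, 8], the degrees are [2, 2, 2, 2, 2, 2, 2, 2, 2], giving D = diag(2, 2, 2, 2, 2, 2, 2, 2, 2) and L = D - A. The smallest Laplacian eigenvalue is always 0. The next one, lambda_2 = 0.4679, measures how hard the graph is to disconnect: larger values mean better connectivity. The eigenvalues sum to 18, which equals trace(L) = 2|E|.

0.4679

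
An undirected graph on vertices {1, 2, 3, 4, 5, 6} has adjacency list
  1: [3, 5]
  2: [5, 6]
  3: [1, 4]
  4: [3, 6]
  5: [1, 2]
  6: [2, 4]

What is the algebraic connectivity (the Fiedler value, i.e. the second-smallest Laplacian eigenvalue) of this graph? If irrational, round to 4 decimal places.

Reading degrees in the order [1, 2, 3, 4, 5, 6] gives [2, 2, 2, 2, 2, 2]; set D = diag(2, 2, 2, 2, 2, 2) and form L = D - A. The smallest Laplacian eigenvalue is always 0. The next one, lambda_2 = 1, measures how hard the graph is to disconnect: larger values mean better connectivity. The eigenvalues sum to 12, which equals trace(L) = 2|E|.

1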